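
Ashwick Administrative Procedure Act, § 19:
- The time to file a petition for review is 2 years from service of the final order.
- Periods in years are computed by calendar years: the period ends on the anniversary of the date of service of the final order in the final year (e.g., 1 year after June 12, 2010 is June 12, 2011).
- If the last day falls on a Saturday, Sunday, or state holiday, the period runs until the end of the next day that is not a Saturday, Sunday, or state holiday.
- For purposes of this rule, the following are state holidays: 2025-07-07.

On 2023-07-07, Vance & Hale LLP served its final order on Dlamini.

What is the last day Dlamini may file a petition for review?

2 years after 2023-07-07 is July 7, 2025.
July 7, 2025 is a listed holiday. The next qualifying day is July 8, 2025.

July 8, 2025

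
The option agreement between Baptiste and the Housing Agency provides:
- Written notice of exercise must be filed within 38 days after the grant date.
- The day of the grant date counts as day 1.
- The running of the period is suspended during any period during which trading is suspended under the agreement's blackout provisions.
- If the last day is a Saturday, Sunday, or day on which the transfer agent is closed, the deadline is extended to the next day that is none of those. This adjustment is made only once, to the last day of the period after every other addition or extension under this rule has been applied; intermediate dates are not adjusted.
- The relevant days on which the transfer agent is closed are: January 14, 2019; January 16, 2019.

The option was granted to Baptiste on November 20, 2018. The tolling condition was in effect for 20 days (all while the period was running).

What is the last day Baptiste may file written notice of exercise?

January 17, 2019

Counting November 20, 2018 as day 1, day 38 is December 27, 2018.
Tolling adds 20 days: December 27, 2018 + 20 days = January 16, 2019.
January 16, 2019 is a listed holiday. The next qualifying day is January 17, 2019.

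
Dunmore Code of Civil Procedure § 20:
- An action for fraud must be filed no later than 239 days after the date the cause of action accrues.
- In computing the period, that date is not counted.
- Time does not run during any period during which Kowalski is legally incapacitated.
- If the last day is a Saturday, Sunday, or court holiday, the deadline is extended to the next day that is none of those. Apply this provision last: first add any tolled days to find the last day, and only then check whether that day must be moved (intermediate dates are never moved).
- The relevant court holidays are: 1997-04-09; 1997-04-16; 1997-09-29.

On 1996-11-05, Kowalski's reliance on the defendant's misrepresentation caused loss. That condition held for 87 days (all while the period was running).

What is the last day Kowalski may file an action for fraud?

239 days after 1996-11-05 is July 2, 1997.
Tolling adds 87 days: July 2, 1997 + 87 days = September 27, 1997.
September 27, 1997 is Saturday; September 28, 1997 is Sunday; September 29, 1997 is a listed holiday. The next qualifying day is September 30, 1997.

September 30, 1997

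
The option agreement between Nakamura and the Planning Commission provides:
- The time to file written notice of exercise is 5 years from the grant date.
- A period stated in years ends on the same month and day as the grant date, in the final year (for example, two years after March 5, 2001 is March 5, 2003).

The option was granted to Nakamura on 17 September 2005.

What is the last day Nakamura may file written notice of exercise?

September 17, 2010

5 years after 17 September 2005 is September 17, 2010.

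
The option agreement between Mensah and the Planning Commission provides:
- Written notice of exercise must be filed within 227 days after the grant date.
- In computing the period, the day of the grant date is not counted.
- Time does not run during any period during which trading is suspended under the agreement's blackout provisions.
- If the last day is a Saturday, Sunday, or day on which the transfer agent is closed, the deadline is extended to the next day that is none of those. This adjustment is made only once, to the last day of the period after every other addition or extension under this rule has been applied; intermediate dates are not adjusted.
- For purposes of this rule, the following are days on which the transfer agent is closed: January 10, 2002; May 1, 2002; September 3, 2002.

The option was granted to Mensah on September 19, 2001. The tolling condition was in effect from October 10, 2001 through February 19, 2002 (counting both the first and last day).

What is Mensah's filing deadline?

September 16, 2002

227 days after September 19, 2001 is May 4, 2002.
From October 10, 2001 through February 19, 2002 inclusive is 133 days; tolling adds 133 days: May 4, 2002 + 133 days = September 14, 2002.
September 14, 2002 is Saturday; September 15, 2002 is Sunday. The next qualifying day is September 16, 2002.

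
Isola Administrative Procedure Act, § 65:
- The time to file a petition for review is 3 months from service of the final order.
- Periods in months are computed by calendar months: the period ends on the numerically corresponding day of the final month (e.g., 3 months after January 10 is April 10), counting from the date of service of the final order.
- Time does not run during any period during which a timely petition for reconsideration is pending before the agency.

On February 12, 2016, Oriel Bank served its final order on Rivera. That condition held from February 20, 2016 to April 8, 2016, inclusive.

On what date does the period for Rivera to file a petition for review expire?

3 months after February 12, 2016 is May 12, 2016.
From February 20, 2016 through April 8, 2016 inclusive is 49 days; tolling adds 49 days: May 12, 2016 + 49 days = June 30, 2016.

June 30, 2016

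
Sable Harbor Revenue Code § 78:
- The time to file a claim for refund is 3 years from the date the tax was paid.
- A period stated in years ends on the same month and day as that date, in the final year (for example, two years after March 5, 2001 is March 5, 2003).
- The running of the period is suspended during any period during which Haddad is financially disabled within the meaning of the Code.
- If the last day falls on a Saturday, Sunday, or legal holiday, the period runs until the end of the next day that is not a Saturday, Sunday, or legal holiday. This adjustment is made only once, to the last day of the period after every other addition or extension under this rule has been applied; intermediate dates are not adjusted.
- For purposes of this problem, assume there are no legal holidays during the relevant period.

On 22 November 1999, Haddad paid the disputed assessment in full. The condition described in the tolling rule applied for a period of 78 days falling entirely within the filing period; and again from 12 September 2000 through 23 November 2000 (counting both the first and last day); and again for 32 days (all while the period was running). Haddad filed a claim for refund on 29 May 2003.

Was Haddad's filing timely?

3 years after 22 November 1999 is November 22, 2002.
Tolling adds 78 days: November 22, 2002 + 78 days = February 8, 2003.
From September 12, 2000 through November 23, 2000 inclusive is 73 days; tolling adds 73 days: February 8, 2003 + 73 days = April 22, 2003.
Tolling adds 32 days: April 22, 2003 + 32 days = May 24, 2003.
May 24, 2003 is Saturday; May 25, 2003 is Sunday. The next qualifying day is May 26, 2003.
The deadline is May 26, 2003; the filing on May 29, 2003 is after that date.

No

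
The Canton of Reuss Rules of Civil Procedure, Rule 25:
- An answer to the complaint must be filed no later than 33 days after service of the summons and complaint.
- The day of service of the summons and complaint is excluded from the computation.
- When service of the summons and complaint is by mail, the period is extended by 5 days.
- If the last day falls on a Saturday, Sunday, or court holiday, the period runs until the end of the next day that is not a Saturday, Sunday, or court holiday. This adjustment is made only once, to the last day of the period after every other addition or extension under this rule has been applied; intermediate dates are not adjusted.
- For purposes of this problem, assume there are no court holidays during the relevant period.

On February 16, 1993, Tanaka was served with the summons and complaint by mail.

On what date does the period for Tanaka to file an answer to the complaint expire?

March 26, 1993

33 days after February 16, 1993 is March 21, 1993.
Service was by mail, adding 5 days: March 21, 1993 + 5 days = March 26, 1993.
March 26, 1993 is a Friday and not a court holiday, so no extension applies.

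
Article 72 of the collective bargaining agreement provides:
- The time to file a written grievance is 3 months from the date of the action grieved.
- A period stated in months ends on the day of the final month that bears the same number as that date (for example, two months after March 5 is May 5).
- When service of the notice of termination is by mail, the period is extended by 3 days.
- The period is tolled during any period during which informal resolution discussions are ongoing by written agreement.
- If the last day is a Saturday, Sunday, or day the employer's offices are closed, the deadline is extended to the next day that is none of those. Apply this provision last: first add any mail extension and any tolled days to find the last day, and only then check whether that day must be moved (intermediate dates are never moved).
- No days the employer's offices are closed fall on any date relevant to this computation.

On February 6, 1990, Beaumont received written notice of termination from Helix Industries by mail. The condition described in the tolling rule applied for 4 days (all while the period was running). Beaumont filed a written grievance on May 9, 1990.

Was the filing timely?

Yes

3 months after February 6, 1990 is May 6, 1990.
Service was by mail, adding 3 days: May 6, 1990 + 3 days = May 9, 1990.
Tolling adds 4 days: May 9, 1990 + 4 days = May 13, 1990.
May 13, 1990 is Sunday. The next qualifying day is May 14, 1990.
The deadline is May 14, 1990; the filing on May 9, 1990 is on or before that date.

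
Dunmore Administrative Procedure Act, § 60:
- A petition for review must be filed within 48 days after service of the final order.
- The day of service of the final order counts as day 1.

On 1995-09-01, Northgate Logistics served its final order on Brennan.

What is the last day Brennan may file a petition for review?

October 18, 1995

Counting 1995-09-01 as day 1, day 48 is October 18, 1995.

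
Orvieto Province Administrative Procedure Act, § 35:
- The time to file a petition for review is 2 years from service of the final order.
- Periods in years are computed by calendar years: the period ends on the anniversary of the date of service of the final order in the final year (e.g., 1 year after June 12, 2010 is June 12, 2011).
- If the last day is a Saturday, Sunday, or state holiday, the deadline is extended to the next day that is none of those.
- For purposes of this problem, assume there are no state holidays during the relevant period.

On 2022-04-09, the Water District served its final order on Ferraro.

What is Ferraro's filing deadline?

2 years after 2022-04-09 is April 9, 2024.
April 9, 2024 is a Tuesday and not a state holiday, so no extension applies.

April 9, 2024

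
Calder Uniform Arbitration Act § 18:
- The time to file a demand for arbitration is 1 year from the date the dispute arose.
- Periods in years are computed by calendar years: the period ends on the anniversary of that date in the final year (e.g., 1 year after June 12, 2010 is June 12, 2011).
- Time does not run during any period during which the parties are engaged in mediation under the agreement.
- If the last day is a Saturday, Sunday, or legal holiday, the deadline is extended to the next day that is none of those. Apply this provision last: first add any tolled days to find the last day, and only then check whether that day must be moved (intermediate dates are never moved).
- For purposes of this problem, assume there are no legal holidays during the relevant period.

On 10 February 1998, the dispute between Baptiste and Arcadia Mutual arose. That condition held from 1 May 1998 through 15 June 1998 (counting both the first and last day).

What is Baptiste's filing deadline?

March 29, 1999

1 year after 10 February 1998 is February 10, 1999.
From May 1, 1998 through June 15, 1998 inclusive is 46 days; tolling adds 46 days: February 10, 1999 + 46 days = March 28, 1999.
March 28, 1999 is Sunday. The next qualifying day is March 29, 1999.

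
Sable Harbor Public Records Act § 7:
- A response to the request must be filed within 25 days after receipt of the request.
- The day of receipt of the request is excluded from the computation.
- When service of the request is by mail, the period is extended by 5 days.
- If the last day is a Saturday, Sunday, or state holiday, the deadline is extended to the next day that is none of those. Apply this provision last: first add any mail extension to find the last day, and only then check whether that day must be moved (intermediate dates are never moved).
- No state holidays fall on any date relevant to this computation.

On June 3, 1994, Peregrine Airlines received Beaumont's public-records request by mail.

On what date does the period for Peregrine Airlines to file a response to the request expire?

July 4, 1994

25 days after June 3, 1994 is June 28, 1994.
Service was by mail, adding 5 days: June 28, 1994 + 5 days = July 3, 1994.
July 3, 1994 is Sunday. The next qualifying day is July 4, 1994.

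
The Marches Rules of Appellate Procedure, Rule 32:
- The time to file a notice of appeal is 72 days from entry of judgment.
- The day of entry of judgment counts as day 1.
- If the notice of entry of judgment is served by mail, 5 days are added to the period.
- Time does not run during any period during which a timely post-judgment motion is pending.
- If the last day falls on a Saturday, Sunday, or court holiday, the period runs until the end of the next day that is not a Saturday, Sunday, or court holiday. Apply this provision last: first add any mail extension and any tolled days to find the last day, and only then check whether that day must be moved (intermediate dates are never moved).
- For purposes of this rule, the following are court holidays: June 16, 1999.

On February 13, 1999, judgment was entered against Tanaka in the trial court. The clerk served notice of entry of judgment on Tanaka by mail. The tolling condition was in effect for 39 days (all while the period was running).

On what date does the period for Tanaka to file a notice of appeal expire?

June 8, 1999

Counting February 13, 1999 as day 1, day 72 is April 25, 1999.
Service was by mail, adding 5 days: April 25, 1999 + 5 days = April 30, 1999.
Tolling adds 39 days: April 30, 1999 + 39 days = June 8, 1999.
June 8, 1999 is a Tuesday and not a court holiday, so no extension applies.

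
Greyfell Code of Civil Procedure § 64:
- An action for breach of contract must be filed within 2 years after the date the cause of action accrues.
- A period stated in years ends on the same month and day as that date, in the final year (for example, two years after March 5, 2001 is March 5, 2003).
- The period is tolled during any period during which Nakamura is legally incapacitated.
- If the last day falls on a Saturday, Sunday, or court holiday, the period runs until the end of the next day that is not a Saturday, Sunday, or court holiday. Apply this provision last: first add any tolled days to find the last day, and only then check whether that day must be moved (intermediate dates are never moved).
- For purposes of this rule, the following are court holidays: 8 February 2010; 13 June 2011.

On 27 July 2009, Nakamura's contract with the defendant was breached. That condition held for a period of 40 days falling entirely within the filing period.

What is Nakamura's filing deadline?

September 5, 2011

2 years after 27 July 2009 is July 27, 2011.
Tolling adds 40 days: July 27, 2011 + 40 days = September 5, 2011.
September 5, 2011 is a Monday and not a court holiday, so no extension applies.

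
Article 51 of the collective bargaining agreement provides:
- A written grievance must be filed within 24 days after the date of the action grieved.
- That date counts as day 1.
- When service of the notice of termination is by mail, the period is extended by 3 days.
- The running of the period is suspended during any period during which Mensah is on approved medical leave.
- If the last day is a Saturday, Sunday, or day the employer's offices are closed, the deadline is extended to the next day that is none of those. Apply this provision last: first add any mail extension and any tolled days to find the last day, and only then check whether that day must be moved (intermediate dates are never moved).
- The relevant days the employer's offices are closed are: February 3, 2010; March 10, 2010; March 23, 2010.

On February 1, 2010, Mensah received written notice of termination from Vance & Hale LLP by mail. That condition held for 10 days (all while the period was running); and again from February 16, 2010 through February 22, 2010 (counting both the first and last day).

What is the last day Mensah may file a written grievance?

Counting February 1, 2010 as day 1, day 24 is February 24, 2010.
Service was by mail, adding 3 days: February 24, 2010 + 3 days = February 27, 2010.
Tolling adds 10 days: February 27, 2010 + 10 days = March 9, 2010.
From February 16, 2010 through February 22, 2010 inclusive is 7 days; tolling adds 7 days: March 9, 2010 + 7 days = March 16, 2010.
March 16, 2010 is a Tuesday and not a day the employer's offices are closed, so no extension applies.

March 16, 2010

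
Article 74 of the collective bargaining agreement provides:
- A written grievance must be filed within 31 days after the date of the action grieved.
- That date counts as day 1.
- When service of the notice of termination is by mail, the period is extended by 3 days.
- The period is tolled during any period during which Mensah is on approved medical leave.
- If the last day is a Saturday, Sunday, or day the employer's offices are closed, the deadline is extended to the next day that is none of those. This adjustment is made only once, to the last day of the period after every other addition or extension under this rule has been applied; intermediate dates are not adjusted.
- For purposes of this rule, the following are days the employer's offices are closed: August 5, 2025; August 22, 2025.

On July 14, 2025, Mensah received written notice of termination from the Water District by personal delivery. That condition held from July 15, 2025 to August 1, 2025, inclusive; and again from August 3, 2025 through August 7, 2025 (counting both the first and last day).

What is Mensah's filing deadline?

Counting July 14, 2025 as day 1, day 31 is August 13, 2025.
Service was not by mail, so no mail extension applies.
From July 15, 2025 through August 1, 2025 inclusive is 18 days; tolling adds 18 days: August 13, 2025 + 18 days = August 31, 2025.
From August 3, 2025 through August 7, 2025 inclusive is 5 days; tolling adds 5 days: August 31, 2025 + 5 days = September 5, 2025.
September 5, 2025 is a Friday and not a day the employer's offices are closed, so no extension applies.

September 5, 2025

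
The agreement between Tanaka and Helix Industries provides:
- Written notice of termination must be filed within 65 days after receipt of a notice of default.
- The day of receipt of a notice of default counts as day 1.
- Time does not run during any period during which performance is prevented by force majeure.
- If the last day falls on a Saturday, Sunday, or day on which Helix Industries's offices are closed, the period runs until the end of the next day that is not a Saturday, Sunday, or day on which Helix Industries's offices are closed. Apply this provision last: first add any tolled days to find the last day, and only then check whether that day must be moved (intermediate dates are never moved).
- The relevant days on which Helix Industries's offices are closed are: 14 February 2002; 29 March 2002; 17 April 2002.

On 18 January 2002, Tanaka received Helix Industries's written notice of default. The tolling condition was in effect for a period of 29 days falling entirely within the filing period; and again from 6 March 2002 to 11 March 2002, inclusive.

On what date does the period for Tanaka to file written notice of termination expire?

Counting 18 January 2002 as day 1, day 65 is March 23, 2002.
Tolling adds 29 days: March 23, 2002 + 29 days = April 21, 2002.
From March 6, 2002 through March 11, 2002 inclusive is 6 days; tolling adds 6 days: April 21, 2002 + 6 days = April 27, 2002.
April 27, 2002 is Saturday; April 28, 2002 is Sunday. The next qualifying day is April 29, 2002.

April 29, 2002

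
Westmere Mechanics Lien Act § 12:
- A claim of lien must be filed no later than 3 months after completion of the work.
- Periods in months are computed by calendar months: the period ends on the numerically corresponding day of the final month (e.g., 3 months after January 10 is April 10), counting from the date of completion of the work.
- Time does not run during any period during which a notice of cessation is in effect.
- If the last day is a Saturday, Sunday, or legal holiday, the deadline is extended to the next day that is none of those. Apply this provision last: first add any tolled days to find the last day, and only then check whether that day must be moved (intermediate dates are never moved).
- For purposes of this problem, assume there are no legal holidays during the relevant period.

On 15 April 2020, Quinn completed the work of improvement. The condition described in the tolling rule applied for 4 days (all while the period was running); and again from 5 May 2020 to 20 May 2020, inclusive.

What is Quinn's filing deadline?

3 months after 15 April 2020 is July 15, 2020.
Tolling adds 4 days: July 15, 2020 + 4 days = July 19, 2020.
From May 5, 2020 through May 20, 2020 inclusive is 16 days; tolling adds 16 days: July 19, 2020 + 16 days = August 4, 2020.
August 4, 2020 is a Tuesday and not a legal holiday, so no extension applies.

August 4, 2020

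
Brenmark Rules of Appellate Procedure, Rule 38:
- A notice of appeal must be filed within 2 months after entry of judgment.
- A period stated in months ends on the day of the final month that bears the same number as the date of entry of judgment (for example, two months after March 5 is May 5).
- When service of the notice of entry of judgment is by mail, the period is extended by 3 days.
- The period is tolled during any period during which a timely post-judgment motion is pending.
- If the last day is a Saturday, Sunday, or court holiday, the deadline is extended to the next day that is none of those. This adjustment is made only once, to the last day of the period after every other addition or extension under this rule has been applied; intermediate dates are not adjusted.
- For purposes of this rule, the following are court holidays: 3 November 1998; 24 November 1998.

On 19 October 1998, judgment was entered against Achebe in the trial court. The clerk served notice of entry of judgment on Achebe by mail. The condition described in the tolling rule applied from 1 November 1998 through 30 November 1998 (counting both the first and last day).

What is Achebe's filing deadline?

2 months after 19 October 1998 is December 19, 1998.
Service was by mail, adding 3 days: December 19, 1998 + 3 days = December 22, 1998.
From November 1, 1998 through November 30, 1998 inclusive is 30 days; tolling adds 30 days: December 22, 1998 + 30 days = January 21, 1999.
January 21, 1999 is a Thursday and not a court holiday, so no extension applies.

January 21, 1999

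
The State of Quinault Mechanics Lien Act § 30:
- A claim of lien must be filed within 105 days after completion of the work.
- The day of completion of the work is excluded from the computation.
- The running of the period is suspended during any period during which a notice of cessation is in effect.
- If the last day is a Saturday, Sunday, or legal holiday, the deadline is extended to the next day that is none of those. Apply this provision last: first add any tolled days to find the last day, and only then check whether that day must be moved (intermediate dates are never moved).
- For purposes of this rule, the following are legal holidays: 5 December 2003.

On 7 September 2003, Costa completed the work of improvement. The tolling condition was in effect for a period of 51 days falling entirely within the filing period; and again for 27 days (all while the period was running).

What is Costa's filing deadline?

March 8, 2004

105 days after 7 September 2003 is December 21, 2003.
Tolling adds 51 days: December 21, 2003 + 51 days = February 10, 2004.
Tolling adds 27 days: February 10, 2004 + 27 days = March 8, 2004.
March 8, 2004 is a Monday and not a legal holiday, so no extension applies.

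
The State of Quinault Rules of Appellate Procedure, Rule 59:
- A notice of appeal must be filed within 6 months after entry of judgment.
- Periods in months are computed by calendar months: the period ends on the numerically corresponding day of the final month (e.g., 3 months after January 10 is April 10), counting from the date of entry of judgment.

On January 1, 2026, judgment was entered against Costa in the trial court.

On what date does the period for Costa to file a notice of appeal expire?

6 months after January 1, 2026 is July 1, 2026.

July 1, 2026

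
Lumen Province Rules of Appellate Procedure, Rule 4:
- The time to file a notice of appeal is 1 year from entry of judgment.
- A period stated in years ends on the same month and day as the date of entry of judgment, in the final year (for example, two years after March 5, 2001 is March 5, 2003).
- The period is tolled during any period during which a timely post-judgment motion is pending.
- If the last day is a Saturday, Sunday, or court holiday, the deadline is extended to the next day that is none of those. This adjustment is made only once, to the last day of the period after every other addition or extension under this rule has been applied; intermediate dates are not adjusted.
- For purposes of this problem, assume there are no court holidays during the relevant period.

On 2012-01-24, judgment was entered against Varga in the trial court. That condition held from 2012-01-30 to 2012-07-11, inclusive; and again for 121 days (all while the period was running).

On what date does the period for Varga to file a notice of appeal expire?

1 year after 2012-01-24 is January 24, 2013.
From January 30, 2012 through July 11, 2012 inclusive is 164 days; tolling adds 164 days: January 24, 2013 + 164 days = July 7, 2013.
Tolling adds 121 days: July 7, 2013 + 121 days = November 5, 2013.
November 5, 2013 is a Tuesday and not a court holiday, so no extension applies.

November 5, 2013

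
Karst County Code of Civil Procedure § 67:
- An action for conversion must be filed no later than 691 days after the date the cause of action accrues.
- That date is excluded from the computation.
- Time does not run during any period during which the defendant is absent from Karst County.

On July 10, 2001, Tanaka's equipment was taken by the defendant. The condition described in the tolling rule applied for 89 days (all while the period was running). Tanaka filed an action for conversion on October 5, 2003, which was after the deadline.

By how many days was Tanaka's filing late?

691 days after July 10, 2001 is June 1, 2003.
Tolling adds 89 days: June 1, 2003 + 89 days = August 29, 2003.
The deadline is August 29, 2003; from August 29, 2003 to October 5, 2003 is 37 days.

37 days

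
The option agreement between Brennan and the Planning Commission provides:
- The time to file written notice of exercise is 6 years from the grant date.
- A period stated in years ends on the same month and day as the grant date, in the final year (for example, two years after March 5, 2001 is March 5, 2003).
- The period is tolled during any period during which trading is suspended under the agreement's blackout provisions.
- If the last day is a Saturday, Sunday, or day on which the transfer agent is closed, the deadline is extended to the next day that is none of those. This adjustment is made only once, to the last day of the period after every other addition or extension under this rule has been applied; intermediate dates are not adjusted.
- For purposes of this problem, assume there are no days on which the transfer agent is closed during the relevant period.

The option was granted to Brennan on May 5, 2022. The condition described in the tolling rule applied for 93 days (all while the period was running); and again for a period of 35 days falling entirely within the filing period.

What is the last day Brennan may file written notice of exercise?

6 years after May 5, 2022 is May 5, 2028.
Tolling adds 93 days: May 5, 2028 + 93 days = August 6, 2028.
Tolling adds 35 days: August 6, 2028 + 35 days = September 10, 2028.
September 10, 2028 is Sunday. The next qualifying day is September 11, 2028.

September 11, 2028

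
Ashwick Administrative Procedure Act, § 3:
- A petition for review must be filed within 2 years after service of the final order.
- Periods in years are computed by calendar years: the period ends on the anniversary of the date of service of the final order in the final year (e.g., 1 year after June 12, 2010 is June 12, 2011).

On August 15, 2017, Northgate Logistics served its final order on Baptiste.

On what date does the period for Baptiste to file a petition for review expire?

August 15, 2019

2 years after August 15, 2017 is August 15, 2019.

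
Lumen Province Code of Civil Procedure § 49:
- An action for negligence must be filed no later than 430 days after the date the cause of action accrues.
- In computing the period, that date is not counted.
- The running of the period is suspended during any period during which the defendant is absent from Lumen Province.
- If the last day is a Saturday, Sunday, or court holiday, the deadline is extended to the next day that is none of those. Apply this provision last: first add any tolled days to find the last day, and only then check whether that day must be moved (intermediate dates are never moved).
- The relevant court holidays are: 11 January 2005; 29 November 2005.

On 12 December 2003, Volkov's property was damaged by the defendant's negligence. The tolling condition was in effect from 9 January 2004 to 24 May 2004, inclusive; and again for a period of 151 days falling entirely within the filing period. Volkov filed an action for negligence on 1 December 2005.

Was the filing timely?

430 days after 12 December 2003 is February 14, 2005.
From January 9, 2004 through May 24, 2004 inclusive is 137 days; tolling adds 137 days: February 14, 2005 + 137 days = July 1, 2005.
Tolling adds 151 days: July 1, 2005 + 151 days = November 29, 2005.
November 29, 2005 is a listed holiday. The next qualifying day is November 30, 2005.
The deadline is November 30, 2005; the filing on December 1, 2005 is after that date.

No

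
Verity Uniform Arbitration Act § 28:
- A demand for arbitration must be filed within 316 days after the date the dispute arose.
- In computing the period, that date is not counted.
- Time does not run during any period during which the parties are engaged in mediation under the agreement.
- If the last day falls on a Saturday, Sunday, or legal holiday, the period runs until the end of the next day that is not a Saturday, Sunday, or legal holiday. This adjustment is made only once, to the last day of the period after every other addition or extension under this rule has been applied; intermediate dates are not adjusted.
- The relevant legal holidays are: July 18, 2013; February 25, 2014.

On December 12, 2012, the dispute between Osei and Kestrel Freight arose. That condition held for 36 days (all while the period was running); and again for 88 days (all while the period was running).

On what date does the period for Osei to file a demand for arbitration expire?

February 26, 2014

316 days after December 12, 2012 is October 24, 2013.
Tolling adds 36 days: October 24, 2013 + 36 days = November 29, 2013.
Tolling adds 88 days: November 29, 2013 + 88 days = February 25, 2014.
February 25, 2014 is a listed holiday. The next qualifying day is February 26, 2014.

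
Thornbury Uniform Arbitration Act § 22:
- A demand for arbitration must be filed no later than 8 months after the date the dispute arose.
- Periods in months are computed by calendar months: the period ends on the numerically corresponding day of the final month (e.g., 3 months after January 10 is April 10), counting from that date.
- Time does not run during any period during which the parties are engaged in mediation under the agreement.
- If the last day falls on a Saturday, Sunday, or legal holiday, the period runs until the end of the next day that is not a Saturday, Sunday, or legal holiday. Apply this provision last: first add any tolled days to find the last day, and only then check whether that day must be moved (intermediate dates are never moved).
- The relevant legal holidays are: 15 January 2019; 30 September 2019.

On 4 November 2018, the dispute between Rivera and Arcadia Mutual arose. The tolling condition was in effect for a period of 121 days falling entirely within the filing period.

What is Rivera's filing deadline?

8 months after 4 November 2018 is July 4, 2019.
Tolling adds 121 days: July 4, 2019 + 121 days = November 2, 2019.
November 2, 2019 is Saturday; November 3, 2019 is Sunday. The next qualifying day is November 4, 2019.

November 4, 2019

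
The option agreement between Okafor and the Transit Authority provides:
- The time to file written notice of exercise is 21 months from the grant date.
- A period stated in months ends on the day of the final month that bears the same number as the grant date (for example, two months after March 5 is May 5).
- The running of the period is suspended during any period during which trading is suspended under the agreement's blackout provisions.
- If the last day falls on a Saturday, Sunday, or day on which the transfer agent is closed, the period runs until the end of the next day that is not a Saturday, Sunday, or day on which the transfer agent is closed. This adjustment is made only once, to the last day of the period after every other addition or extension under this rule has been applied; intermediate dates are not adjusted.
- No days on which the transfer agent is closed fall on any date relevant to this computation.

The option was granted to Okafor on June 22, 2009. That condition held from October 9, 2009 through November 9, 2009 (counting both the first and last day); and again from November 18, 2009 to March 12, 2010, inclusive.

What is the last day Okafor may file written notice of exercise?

August 16, 2011

21 months after June 22, 2009 is March 22, 2011.
From October 9, 2009 through November 9, 2009 inclusive is 32 days; tolling adds 32 days: March 22, 2011 + 32 days = April 23, 2011.
From November 18, 2009 through March 12, 2010 inclusive is 115 days; tolling adds 115 days: April 23, 2011 + 115 days = August 16, 2011.
August 16, 2011 is a Tuesday and not a day on which the transfer agent is closed, so no extension applies.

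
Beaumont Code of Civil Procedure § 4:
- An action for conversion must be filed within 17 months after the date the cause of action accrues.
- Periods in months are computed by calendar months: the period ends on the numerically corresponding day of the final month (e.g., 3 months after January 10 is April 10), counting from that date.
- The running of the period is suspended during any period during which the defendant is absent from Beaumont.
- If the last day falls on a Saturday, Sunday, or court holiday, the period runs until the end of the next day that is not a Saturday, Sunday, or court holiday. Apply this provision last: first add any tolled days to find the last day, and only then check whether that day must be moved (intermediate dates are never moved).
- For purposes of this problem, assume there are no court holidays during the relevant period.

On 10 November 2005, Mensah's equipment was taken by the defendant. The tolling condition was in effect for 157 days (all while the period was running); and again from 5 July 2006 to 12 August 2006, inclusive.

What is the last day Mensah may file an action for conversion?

October 23, 2007

17 months after 10 November 2005 is April 10, 2007.
Tolling adds 157 days: April 10, 2007 + 157 days = September 14, 2007.
From July 5, 2006 through August 12, 2006 inclusive is 39 days; tolling adds 39 days: September 14, 2007 + 39 days = October 23, 2007.
October 23, 2007 is a Tuesday and not a court holiday, so no extension applies.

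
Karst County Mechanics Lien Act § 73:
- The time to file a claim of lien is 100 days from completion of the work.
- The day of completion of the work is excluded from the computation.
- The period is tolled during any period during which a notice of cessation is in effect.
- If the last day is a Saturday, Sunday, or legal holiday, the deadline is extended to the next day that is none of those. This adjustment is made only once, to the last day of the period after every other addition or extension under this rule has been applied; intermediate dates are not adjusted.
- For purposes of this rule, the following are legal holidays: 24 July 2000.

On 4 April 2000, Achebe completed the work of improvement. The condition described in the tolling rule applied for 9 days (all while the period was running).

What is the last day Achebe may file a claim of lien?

100 days after 4 April 2000 is July 13, 2000.
Tolling adds 9 days: July 13, 2000 + 9 days = July 22, 2000.
July 22, 2000 is Saturday; July 23, 2000 is Sunday; July 24, 2000 is a listed holiday. The next qualifying day is July 25, 2000.

July 25, 2000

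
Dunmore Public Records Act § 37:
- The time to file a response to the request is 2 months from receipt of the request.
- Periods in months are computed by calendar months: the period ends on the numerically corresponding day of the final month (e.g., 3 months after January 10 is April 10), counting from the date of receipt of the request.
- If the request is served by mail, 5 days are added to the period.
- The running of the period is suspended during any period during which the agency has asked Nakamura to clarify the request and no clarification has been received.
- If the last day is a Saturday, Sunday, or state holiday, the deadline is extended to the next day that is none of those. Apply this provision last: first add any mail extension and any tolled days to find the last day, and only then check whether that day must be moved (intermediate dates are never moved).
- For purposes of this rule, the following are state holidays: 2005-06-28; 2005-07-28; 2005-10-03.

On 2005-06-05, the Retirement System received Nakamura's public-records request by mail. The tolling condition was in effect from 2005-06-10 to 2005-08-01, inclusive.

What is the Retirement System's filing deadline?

October 4, 2005

2 months after 2005-06-05 is August 5, 2005.
Service was by mail, adding 5 days: August 5, 2005 + 5 days = August 10, 2005.
From June 10, 2005 through August 1, 2005 inclusive is 53 days; tolling adds 53 days: August 10, 2005 + 53 days = October 2, 2005.
October 2, 2005 is Sunday; October 3, 2005 is a listed holiday. The next qualifying day is October 4, 2005.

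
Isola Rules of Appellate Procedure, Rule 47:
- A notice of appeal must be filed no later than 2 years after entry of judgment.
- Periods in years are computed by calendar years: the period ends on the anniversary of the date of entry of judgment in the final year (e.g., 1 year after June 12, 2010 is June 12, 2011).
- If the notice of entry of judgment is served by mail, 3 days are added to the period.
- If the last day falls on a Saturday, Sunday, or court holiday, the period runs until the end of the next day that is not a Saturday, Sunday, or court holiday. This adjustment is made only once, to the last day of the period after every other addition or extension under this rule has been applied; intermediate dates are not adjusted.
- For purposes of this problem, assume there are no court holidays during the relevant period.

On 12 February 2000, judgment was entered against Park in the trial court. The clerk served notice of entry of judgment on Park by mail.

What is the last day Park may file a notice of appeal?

2 years after 12 February 2000 is February 12, 2002.
Service was by mail, adding 3 days: February 12, 2002 + 3 days = February 15, 2002.
February 15, 2002 is a Friday and not a court holiday, so no extension applies.

February 15, 2002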